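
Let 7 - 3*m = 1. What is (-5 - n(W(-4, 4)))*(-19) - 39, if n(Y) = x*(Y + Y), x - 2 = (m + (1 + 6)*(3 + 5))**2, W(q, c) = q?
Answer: -511576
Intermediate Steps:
m = 2 (m = 7/3 - 1/3*1 = 7/3 - 1/3 = 2)
x = 3366 (x = 2 + (2 + (1 + 6)*(3 + 5))**2 = 2 + (2 + 7*8)**2 = 2 + (2 + 56)**2 = 2 + 58**2 = 2 + 3364 = 3366)
n(Y) = 6732*Y (n(Y) = 3366*(Y + Y) = 3366*(2*Y) = 6732*Y)
(-5 - n(W(-4, 4)))*(-19) - 39 = (-5 - 6732*(-4))*(-19) - 39 = (-5 - 1*(-26928))*(-19) - 39 = (-5 + 26928)*(-19) - 39 = 26923*(-19) - 39 = -511537 - 39 = -511576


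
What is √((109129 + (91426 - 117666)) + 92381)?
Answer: √175270 ≈ 418.65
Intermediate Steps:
√((109129 + (91426 - 117666)) + 92381) = √((109129 - 26240) + 92381) = √(82889 + 92381) = √175270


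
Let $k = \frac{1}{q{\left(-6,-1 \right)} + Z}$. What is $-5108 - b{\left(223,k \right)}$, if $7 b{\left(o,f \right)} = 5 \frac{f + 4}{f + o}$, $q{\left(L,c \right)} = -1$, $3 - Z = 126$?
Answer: $- \frac{329563877}{64519} \approx -5108.0$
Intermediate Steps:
$Z = -123$ ($Z = 3 - 126 = -123$)
$k = - \frac{1}{124}$ ($k = \frac{1}{-1 - 123} = \frac{1}{-124} = - \frac{1}{124} \approx -0.0080645$)
$b{\left(o,f \right)} = \frac{5 \left(4 + f\right)}{7 \left(f + o\right)}$ ($b{\left(o,f \right)} = \frac{5 \frac{f + 4}{f + o}}{7} = \frac{5 \frac{4 + f}{f + o}}{7} = \frac{5 \frac{1}{f + o} \left(4 + f\right)}{7} = \frac{5 \left(4 + f\right)}{7 \left(f + o\right)}$)
$-5108 - b{\left(223,k \right)} = -5108 - \frac{5 \left(4 - \frac{1}{124}\right)}{7 \left(- \frac{1}{124} + 223\right)} = -5108 - \frac{5}{7} \frac{1}{\frac{27651}{124}} \cdot \frac{495}{124} = -5108 - \frac{5}{7} \cdot \frac{124}{27651} \cdot \frac{495}{124} = -5108 - \frac{825}{64519} = - \frac{329563877}{64519}$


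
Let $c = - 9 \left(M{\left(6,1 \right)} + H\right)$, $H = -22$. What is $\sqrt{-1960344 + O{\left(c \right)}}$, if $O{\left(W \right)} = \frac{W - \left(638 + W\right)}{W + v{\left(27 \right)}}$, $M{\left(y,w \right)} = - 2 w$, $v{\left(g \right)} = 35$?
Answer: $\frac{i \sqrt{123503792482}}{251} \approx 1400.1 i$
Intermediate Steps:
$c = 216$ ($c = - 9 \left(\left(-2\right) 1 - 22\right) = - 9 \left(-2 - 22\right) = \left(-9\right) \left(-24\right) = 216$)
$O{\left(W \right)} = - \frac{638}{35 + W}$ ($O{\left(W \right)} = \frac{W - \left(638 + W\right)}{W + 35} = - \frac{638}{35 + W}$)
$\sqrt{-1960344 + O{\left(c \right)}} = \sqrt{-1960344 - \frac{638}{35 + 216}} = \sqrt{-1960344 - \frac{638}{251}} = \sqrt{- \frac{492046982}{251}} = \frac{i \sqrt{123503792482}}{251}$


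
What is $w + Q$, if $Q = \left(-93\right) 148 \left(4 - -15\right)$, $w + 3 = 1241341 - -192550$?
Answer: $1172372$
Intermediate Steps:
$w = 1433888$ ($w = -3 + \left(1241341 - -192550\right) = -3 + \left(1241341 + 192550\right) = -3 + 1433891 = 1433888$)
$Q = -261516$ ($Q = - 13764 \left(4 + 15\right) = \left(-13764\right) 19 = -261516$)
$w + Q = 1433888 - 261516 = 1172372$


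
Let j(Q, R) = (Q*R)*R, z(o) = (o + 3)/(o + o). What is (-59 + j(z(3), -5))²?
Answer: 1156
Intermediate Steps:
z(o) = (3 + o)/(2*o) (z(o) = (3 + o)/((2*o)) = (3 + o)*(1/(2*o)) = (3 + o)/(2*o))
j(Q, R) = Q*R²
(-59 + j(z(3), -5))² = (-59 + ((½)*(3 + 3)/3)*(-5)²)² = (-59 + ((½)*(⅓)*6)*25)² = (-59 + 1*25)² = (-59 + 25)² = (-34)² = 1156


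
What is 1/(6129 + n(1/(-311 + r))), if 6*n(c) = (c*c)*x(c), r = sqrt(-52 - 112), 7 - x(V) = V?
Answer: 3*(579998*sqrt(41) + 29927219*I)/(10664423233*sqrt(41) + 550271776842*I) ≈ 0.00016316 - 2.1316e-14*I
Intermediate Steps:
x(V) = 7 - V
r = 2*I*sqrt(41) (r = sqrt(-164) = 2*I*sqrt(41) ≈ 12.806*I)
n(c) = c**2*(7 - c)/6 (n(c) = ((c*c)*(7 - c))/6 = (c**2*(7 - c))/6 = c**2*(7 - c)/6)
1/(6129 + n(1/(-311 + r))) = 1/(6129 + (1/(-311 + 2*I*sqrt(41)))**2*(7 - 1/(-311 + 2*I*sqrt(41)))/6) = 1/(6129 + (7 - 1/(-311 + 2*I*sqrt(41)))/(6*(-311 + 2*I*sqrt(41))**2))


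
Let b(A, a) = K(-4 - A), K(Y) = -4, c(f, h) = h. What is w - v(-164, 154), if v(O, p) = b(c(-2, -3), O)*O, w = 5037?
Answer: 4381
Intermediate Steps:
b(A, a) = -4
v(O, p) = -4*O
w - v(-164, 154) = 5037 - (-4)*(-164) = 5037 - 1*656 = 5037 - 656 = 4381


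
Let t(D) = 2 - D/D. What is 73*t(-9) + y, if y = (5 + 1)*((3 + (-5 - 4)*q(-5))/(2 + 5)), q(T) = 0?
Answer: 529/7 ≈ 75.571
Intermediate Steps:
t(D) = 1 (t(D) = 2 - 1*1 = 2 - 1 = 1)
y = 18/7 (y = (5 + 1)*((3 + (-5 - 4)*0)/(2 + 5)) = 6*((3 - 9*0)/7) = 6*((3 + 0)*(⅐)) = 6*(3*(⅐)) = 6*(3/7) = 18/7 ≈ 2.5714)
73*t(-9) + y = 73*1 + 18/7 = 73 + 18/7 = 529/7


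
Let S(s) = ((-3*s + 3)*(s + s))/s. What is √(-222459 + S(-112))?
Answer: I*√221781 ≈ 470.94*I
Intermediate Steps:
S(s) = 6 - 6*s (S(s) = ((3 - 3*s)*(2*s))/s = (2*s*(3 - 3*s))/s = 6 - 6*s)
√(-222459 + S(-112)) = √(-222459 + (6 - 6*(-112))) = √(-222459 + (6 + 672)) = √(-222459 + 678) = √(-221781) = I*√221781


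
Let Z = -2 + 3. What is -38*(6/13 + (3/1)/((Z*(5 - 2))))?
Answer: -722/13 ≈ -55.538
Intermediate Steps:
Z = 1
-38*(6/13 + (3/1)/((Z*(5 - 2)))) = -38*(6/13 + (3/1)/((1*(5 - 2)))) = -38*(6*(1/13) + (3*1)/((1*3))) = -38*(6/13 + 3/3) = -38*(6/13 + 3*(1/3)) = -38*(6/13 + 1) = -38*19/13 = -722/13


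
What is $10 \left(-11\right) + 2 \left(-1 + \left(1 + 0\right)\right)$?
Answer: $-110$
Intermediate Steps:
$10 \left(-11\right) + 2 \left(-1 + \left(1 + 0\right)\right) = -110 + 2 \left(-1 + 1\right) = -110 + 2 \cdot 0 = -110 + 0 = -110$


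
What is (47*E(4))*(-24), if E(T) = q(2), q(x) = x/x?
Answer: -1128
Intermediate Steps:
q(x) = 1
E(T) = 1
(47*E(4))*(-24) = (47*1)*(-24) = 47*(-24) = -1128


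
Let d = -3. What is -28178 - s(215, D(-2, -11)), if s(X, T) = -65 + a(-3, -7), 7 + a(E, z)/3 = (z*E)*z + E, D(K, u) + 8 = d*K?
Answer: -27642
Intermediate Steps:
D(K, u) = -8 - 3*K
a(E, z) = -21 + 3*E + 3*E*z² (a(E, z) = -21 + 3*((z*E)*z + E) = -21 + 3*((E*z)*z + E) = -21 + 3*(E*z² + E) = -21 + 3*(E + E*z²) = -21 + (3*E + 3*E*z²) = -21 + 3*E + 3*E*z²)
s(X, T) = -536 (s(X, T) = -65 + (-21 + 3*(-3) + 3*(-3)*(-7)²) = -65 + (-21 - 9 + 3*(-3)*49) = -65 + (-21 - 9 - 441) = -65 - 471 = -536)
-28178 - s(215, D(-2, -11)) = -28178 - 1*(-536) = -28178 + 536 = -27642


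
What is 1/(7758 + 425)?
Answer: 1/8183 ≈ 0.00012220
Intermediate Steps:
1/(7758 + 425) = 1/8183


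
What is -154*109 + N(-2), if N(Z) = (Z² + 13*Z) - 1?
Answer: -16809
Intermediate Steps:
N(Z) = -1 + Z² + 13*Z
-154*109 + N(-2) = -154*109 + (-1 + (-2)² + 13*(-2)) = -16786 + (-1 + 4 - 26) = -16786 - 23 = -16809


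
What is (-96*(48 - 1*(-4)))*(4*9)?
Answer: -179712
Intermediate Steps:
(-96*(48 - 1*(-4)))*(4*9) = -96*(48 + 4)*36 = -96*52*36 = -4992*36 = -179712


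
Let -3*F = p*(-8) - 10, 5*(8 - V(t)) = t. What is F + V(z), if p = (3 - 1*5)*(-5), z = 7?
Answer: 183/5 ≈ 36.600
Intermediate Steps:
V(t) = 8 - t/5
p = 10 (p = (3 - 5)*(-5) = -2*(-5) = 10)
F = 30 (F = -(10*(-8) - 10)/3 = -(-80 - 10)/3 = -⅓*(-90) = 30)
F + V(z) = 30 + (8 - ⅕*7) = 30 + (8 - 7/5) = 30 + 33/5 = 183/5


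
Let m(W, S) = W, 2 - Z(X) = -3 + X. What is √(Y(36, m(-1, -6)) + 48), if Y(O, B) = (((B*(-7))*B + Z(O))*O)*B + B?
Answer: √1415 ≈ 37.616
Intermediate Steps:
Z(X) = 5 - X (Z(X) = 2 - (-3 + X) = 2 + (3 - X) = 5 - X)
Y(O, B) = B + B*O*(5 - O - 7*B²) (Y(O, B) = (((B*(-7))*B + (5 - O))*O)*B + B = (((-7*B)*B + (5 - O))*O)*B + B = ((-7*B² + (5 - O))*O)*B + B = ((5 - O - 7*B²)*O)*B + B = (O*(5 - O - 7*B²))*B + B = B*O*(5 - O - 7*B²) + B = B + B*O*(5 - O - 7*B²))
√(Y(36, m(-1, -6)) + 48) = √(-1*(-1)*(-1 + 36*(-5 + 36) + 7*36*(-1)²) + 48) = √(-1*(-1)*(-1 + 36*31 + 7*36*1) + 48) = √(-1*(-1)*(-1 + 1116 + 252) + 48) = √(-1*(-1)*1367 + 48) = √(1367 + 48) = √1415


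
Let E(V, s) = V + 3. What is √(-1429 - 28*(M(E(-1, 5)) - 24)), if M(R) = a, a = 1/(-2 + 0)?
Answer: I*√743 ≈ 27.258*I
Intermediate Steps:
E(V, s) = 3 + V
a = -½ (a = 1/(-2) = -½ ≈ -0.50000)
M(R) = -½
√(-1429 - 28*(M(E(-1, 5)) - 24)) = √(-1429 - 28*(-½ - 24)) = √(-1429 - 28*(-49/2)) = √(-1429 + 686) = √(-743) = I*√743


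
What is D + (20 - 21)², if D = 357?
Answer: 358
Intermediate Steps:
D + (20 - 21)² = 357 + (20 - 21)² = 357 + (-1)² = 357 + 1 = 358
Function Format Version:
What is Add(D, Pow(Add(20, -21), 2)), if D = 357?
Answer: 358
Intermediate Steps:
Add(D, Pow(Add(20, -21), 2)) = Add(357, Pow(Add(20, -21), 2)) = Add(357, Pow(-1, 2)) = Add(357, 1) = 358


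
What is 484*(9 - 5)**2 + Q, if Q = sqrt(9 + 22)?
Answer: 7744 + sqrt(31) ≈ 7749.6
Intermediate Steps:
Q = sqrt(31) ≈ 5.5678
484*(9 - 5)**2 + Q = 484*(9 - 5)**2 + sqrt(31) = 484*4**2 + sqrt(31) = 484*16 + sqrt(31) = 7744 + sqrt(31)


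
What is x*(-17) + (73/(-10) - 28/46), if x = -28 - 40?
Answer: 264061/230 ≈ 1148.1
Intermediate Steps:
x = -68
x*(-17) + (73/(-10) - 28/46) = -68*(-17) + (73/(-10) - 28/46) = 1156 + (73*(-⅒) - 28*1/46) = 1156 + (-73/10 - 14/23) = 1156 - 1819/230 = 264061/230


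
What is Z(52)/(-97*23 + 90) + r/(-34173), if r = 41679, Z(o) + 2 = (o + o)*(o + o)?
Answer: -50975729/8129377 ≈ -6.2706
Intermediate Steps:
Z(o) = -2 + 4*o² (Z(o) = -2 + (o + o)*(o + o) = -2 + (2*o)*(2*o) = -2 + 4*o²)
Z(52)/(-97*23 + 90) + r/(-34173) = (-2 + 4*52²)/(-97*23 + 90) + 41679/(-34173) = (-2 + 4*2704)/(-2231 + 90) + 41679*(-1/34173) = (-2 + 10816)/(-2141) - 4631/3797 = 10814*(-1/2141) - 4631/3797 = -10814/2141 - 4631/3797 = -50975729/8129377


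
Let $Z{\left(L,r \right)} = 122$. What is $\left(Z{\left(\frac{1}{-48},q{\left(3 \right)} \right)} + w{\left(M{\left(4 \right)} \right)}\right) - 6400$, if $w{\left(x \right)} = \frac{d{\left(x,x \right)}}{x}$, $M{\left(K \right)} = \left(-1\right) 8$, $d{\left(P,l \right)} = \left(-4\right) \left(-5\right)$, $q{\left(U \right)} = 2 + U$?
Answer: $- \frac{12561}{2} \approx -6280.5$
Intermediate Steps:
$d{\left(P,l \right)} = 20$
$M{\left(K \right)} = -8$
$w{\left(x \right)} = \frac{20}{x}$
$\left(Z{\left(\frac{1}{-48},q{\left(3 \right)} \right)} + w{\left(M{\left(4 \right)} \right)}\right) - 6400 = \left(122 + \frac{20}{-8}\right) - 6400 = \left(122 + 20 \left(- \frac{1}{8}\right)\right) - 6400 = \left(122 - \frac{5}{2}\right) - 6400 = \frac{239}{2} - 6400 = - \frac{12561}{2}$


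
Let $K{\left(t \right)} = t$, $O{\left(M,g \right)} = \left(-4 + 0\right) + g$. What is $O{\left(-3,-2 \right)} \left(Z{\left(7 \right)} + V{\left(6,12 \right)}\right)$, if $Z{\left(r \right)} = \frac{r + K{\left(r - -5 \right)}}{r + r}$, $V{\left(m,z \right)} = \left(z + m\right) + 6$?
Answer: $- \frac{1065}{7} \approx -152.14$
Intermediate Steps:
$O{\left(M,g \right)} = -4 + g$
$V{\left(m,z \right)} = 6 + m + z$ ($V{\left(m,z \right)} = \left(m + z\right) + 6 = 6 + m + z$)
$Z{\left(r \right)} = \frac{5 + 2 r}{2 r}$ ($Z{\left(r \right)} = \frac{r + \left(r - -5\right)}{r + r} = \frac{r + \left(r + 5\right)}{2 r} = \left(r + \left(5 + r\right)\right) \frac{1}{2 r} = \left(5 + 2 r\right) \frac{1}{2 r} = \frac{5 + 2 r}{2 r}$)
$O{\left(-3,-2 \right)} \left(Z{\left(7 \right)} + V{\left(6,12 \right)}\right) = \left(-4 - 2\right) \left(\frac{\frac{5}{2} + 7}{7} + \left(6 + 6 + 12\right)\right) = - 6 \left(\frac{1}{7} \cdot \frac{19}{2} + 24\right) = - 6 \left(\frac{19}{14} + 24\right) = \left(-6\right) \frac{355}{14} = - \frac{1065}{7}$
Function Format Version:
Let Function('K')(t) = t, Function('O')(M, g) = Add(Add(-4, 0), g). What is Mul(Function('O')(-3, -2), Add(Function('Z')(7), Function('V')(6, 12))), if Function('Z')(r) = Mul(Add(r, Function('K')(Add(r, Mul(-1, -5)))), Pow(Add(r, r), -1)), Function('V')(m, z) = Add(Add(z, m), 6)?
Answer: Rational(-1065, 7) ≈ -152.14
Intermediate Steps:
Function('O')(M, g) = Add(-4, g)
Function('V')(m, z) = Add(6, m, z) (Function('V')(m, z) = Add(Add(m, z), 6) = Add(6, m, z))
Function('Z')(r) = Mul(Rational(1, 2), Pow(r, -1), Add(5, Mul(2, r))) (Function('Z')(r) = Mul(Add(r, Add(r, Mul(-1, -5))), Pow(Add(r, r), -1)) = Mul(Add(r, Add(r, 5)), Pow(Mul(2, r), -1)) = Mul(Add(r, Add(5, r)), Mul(Rational(1, 2), Pow(r, -1))) = Mul(Add(5, Mul(2, r)), Mul(Rational(1, 2), Pow(r, -1))) = Mul(Rational(1, 2), Pow(r, -1), Add(5, Mul(2, r))))
Mul(Function('O')(-3, -2), Add(Function('Z')(7), Function('V')(6, 12))) = Mul(Add(-4, -2), Add(Mul(Pow(7, -1), Add(Rational(5, 2), 7)), Add(6, 6, 12))) = Mul(-6, Add(Mul(Rational(1, 7), Rational(19, 2)), 24)) = Mul(-6, Add(Rational(19, 14), 24)) = Mul(-6, Rational(355, 14)) = Rational(-1065, 7)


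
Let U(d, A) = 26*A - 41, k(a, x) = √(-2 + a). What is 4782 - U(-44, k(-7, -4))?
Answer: 4823 - 78*I ≈ 4823.0 - 78.0*I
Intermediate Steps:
U(d, A) = -41 + 26*A
4782 - U(-44, k(-7, -4)) = 4782 - (-41 + 26*√(-2 - 7)) = 4782 - (-41 + 26*√(-9)) = 4782 - (-41 + 26*(3*I)) = 4782 - (-41 + 78*I) = 4782 + (41 - 78*I) = 4823 - 78*I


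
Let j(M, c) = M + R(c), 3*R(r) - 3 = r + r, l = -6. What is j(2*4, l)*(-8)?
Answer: -40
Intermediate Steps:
R(r) = 1 + 2*r/3 (R(r) = 1 + (r + r)/3 = 1 + (2*r)/3 = 1 + 2*r/3)
j(M, c) = 1 + M + 2*c/3 (j(M, c) = M + (1 + 2*c/3) = 1 + M + 2*c/3)
j(2*4, l)*(-8) = (1 + 2*4 + (⅔)*(-6))*(-8) = (1 + 8 - 4)*(-8) = 5*(-8) = -40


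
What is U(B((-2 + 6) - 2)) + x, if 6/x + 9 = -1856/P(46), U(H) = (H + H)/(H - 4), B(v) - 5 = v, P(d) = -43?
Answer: 21340/4407 ≈ 4.8423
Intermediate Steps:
B(v) = 5 + v
U(H) = 2*H/(-4 + H) (U(H) = (2*H)/(-4 + H) = 2*H/(-4 + H))
x = 258/1469 (x = 6/(-9 - 1856/(-43)) = 6/(-9 - 1856*(-1/43)) = 6/(-9 + 1856/43) = 6/(1469/43) = 6*(43/1469) = 258/1469 ≈ 0.17563)
U(B((-2 + 6) - 2)) + x = 2*(5 + ((-2 + 6) - 2))/(-4 + (5 + ((-2 + 6) - 2))) + 258/1469 = 2*(5 + (4 - 2))/(-4 + (5 + (4 - 2))) + 258/1469 = 2*(5 + 2)/(-4 + (5 + 2)) + 258/1469 = 2*7/(-4 + 7) + 258/1469 = 2*7/3 + 258/1469 = 2*7*(⅓) + 258/1469 = 14/3 + 258/1469 = 21340/4407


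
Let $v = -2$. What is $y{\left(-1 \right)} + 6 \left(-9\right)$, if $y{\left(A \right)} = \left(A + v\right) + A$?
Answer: $-58$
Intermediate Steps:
$y{\left(A \right)} = -2 + 2 A$ ($y{\left(A \right)} = \left(A - 2\right) + A = \left(-2 + A\right) + A = -2 + 2 A$)
$y{\left(-1 \right)} + 6 \left(-9\right) = \left(-2 + 2 \left(-1\right)\right) + 6 \left(-9\right) = \left(-2 - 2\right) - 54 = -4 - 54 = -58$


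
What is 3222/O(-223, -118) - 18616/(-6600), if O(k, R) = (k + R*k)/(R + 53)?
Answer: -957829/183975 ≈ -5.2063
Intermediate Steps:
O(k, R) = (k + R*k)/(53 + R)
3222/O(-223, -118) - 18616/(-6600) = 3222/((-223*(1 - 118)/(53 - 118))) - 18616/(-6600) = 3222/((-223*(-117)/(-65))) - 18616*(-1/6600) = 3222/((-223*(-1/65)*(-117))) + 2327/825 = 3222/(-2007/5) + 2327/825 = 3222*(-5/2007) + 2327/825 = -1790/223 + 2327/825 = -957829/183975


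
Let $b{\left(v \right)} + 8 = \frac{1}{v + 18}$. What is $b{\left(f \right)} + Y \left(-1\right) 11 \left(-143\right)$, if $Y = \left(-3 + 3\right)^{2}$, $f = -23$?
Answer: $- \frac{41}{5} \approx -8.2$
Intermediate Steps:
$Y = 0$ ($Y = 0^{2} = 0$)
$b{\left(v \right)} = -8 + \frac{1}{18 + v}$ ($b{\left(v \right)} = -8 + \frac{1}{v + 18} = -8 + \frac{1}{18 + v}$)
$b{\left(f \right)} + Y \left(-1\right) 11 \left(-143\right) = \frac{-143 - -184}{18 - 23} + 0 \left(-1\right) 11 \left(-143\right) = \frac{-143 + 184}{-5} + 0 \cdot 11 \left(-143\right) = \left(- \frac{1}{5}\right) 41 + 0 \left(-143\right) = - \frac{41}{5} + 0 = - \frac{41}{5}$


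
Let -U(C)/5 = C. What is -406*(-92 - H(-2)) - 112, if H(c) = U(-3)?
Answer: 43330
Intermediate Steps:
U(C) = -5*C
H(c) = 15 (H(c) = -5*(-3) = 15)
-406*(-92 - H(-2)) - 112 = -406*(-92 - 1*15) - 112 = -406*(-92 - 15) - 112 = -406*(-107) - 112 = 43442 - 112 = 43330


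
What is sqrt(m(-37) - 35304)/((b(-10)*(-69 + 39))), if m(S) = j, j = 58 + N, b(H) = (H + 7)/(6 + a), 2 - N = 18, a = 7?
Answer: 13*I*sqrt(3918)/30 ≈ 27.124*I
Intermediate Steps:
N = -16 (N = 2 - 1*18 = 2 - 18 = -16)
b(H) = 7/13 + H/13 (b(H) = (H + 7)/(6 + 7) = (7 + H)/13 = (7 + H)*(1/13) = 7/13 + H/13)
j = 42 (j = 58 - 16 = 42)
m(S) = 42
sqrt(m(-37) - 35304)/((b(-10)*(-69 + 39))) = sqrt(42 - 35304)/(((7/13 + (1/13)*(-10))*(-69 + 39))) = sqrt(-35262)/(((7/13 - 10/13)*(-30))) = (3*I*sqrt(3918))/((-3/13*(-30))) = (3*I*sqrt(3918))/(90/13) = (3*I*sqrt(3918))*(13/90) = 13*I*sqrt(3918)/30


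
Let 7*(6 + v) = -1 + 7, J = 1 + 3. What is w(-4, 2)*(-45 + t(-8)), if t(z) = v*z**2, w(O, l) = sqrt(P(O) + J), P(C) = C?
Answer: 0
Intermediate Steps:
J = 4
w(O, l) = sqrt(4 + O) (w(O, l) = sqrt(O + 4) = sqrt(4 + O))
v = -36/7 (v = -6 + (-1 + 7)/7 = -6 + (1/7)*6 = -6 + 6/7 = -36/7 ≈ -5.1429)
t(z) = -36*z**2/7
w(-4, 2)*(-45 + t(-8)) = sqrt(4 - 4)*(-45 - 36/7*(-8)**2) = sqrt(0)*(-45 - 36/7*64) = 0*(-45 - 2304/7) = 0*(-2619/7) = 0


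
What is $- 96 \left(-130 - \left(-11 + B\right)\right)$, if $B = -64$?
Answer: $5280$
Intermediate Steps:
$- 96 \left(-130 - \left(-11 + B\right)\right) = - 96 \left(-130 + \left(11 - -64\right)\right) = - 96 \left(-130 + \left(11 + 64\right)\right) = - 96 \left(-130 + 75\right) = \left(-96\right) \left(-55\right) = 5280$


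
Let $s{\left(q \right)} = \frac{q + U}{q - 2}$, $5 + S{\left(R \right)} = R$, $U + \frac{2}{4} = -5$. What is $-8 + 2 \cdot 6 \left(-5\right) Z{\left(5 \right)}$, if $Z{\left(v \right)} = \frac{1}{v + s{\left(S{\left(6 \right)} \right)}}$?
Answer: $- \frac{272}{19} \approx -14.316$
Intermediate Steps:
$U = - \frac{11}{2}$ ($U = - \frac{1}{2} - 5 = - \frac{11}{2} \approx -5.5$)
$S{\left(R \right)} = -5 + R$
$s{\left(q \right)} = \frac{- \frac{11}{2} + q}{-2 + q}$ ($s{\left(q \right)} = \frac{q - \frac{11}{2}}{q - 2} = \frac{- \frac{11}{2} + q}{-2 + q}$)
$Z{\left(v \right)} = \frac{1}{\frac{9}{2} + v}$ ($Z{\left(v \right)} = \frac{1}{v + \frac{- \frac{11}{2} + \left(-5 + 6\right)}{-2 + \left(-5 + 6\right)}} = \frac{1}{v + \frac{- \frac{11}{2} + 1}{-2 + 1}} = \frac{1}{v + \frac{1}{-1} \left(- \frac{9}{2}\right)} = \frac{1}{v - - \frac{9}{2}} = \frac{1}{v + \frac{9}{2}} = \frac{1}{\frac{9}{2} + v}$)
$-8 + 2 \cdot 6 \left(-5\right) Z{\left(5 \right)} = -8 + 2 \cdot 6 \left(-5\right) \frac{2}{9 + 2 \cdot 5} = -8 + 12 \left(-5\right) \frac{2}{9 + 10} = -8 - 60 \cdot \frac{2}{19} = -8 - 60 \cdot 2 \cdot \frac{1}{19} = -8 - \frac{120}{19} = - \frac{272}{19}$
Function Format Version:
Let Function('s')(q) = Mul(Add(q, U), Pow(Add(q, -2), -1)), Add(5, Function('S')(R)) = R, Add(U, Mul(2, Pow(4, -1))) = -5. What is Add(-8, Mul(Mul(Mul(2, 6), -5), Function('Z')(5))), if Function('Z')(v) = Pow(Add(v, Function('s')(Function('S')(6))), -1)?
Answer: Rational(-272, 19) ≈ -14.316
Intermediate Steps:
U = Rational(-11, 2) (U = Add(Rational(-1, 2), -5) = Rational(-11, 2) ≈ -5.5000)
Function('S')(R) = Add(-5, R)
Function('s')(q) = Mul(Pow(Add(-2, q), -1), Add(Rational(-11, 2), q)) (Function('s')(q) = Mul(Add(q, Rational(-11, 2)), Pow(Add(q, -2), -1)) = Mul(Add(Rational(-11, 2), q), Pow(Add(-2, q), -1)) = Mul(Pow(Add(-2, q), -1), Add(Rational(-11, 2), q)))
Function('Z')(v) = Pow(Add(Rational(9, 2), v), -1) (Function('Z')(v) = Pow(Add(v, Mul(Pow(Add(-2, Add(-5, 6)), -1), Add(Rational(-11, 2), Add(-5, 6)))), -1) = Pow(Add(v, Mul(Pow(Add(-2, 1), -1), Add(Rational(-11, 2), 1))), -1) = Pow(Add(v, Mul(Pow(-1, -1), Rational(-9, 2))), -1) = Pow(Add(v, Mul(-1, Rational(-9, 2))), -1) = Pow(Add(v, Rational(9, 2)), -1) = Pow(Add(Rational(9, 2), v), -1))
Add(-8, Mul(Mul(Mul(2, 6), -5), Function('Z')(5))) = Add(-8, Mul(Mul(Mul(2, 6), -5), Mul(2, Pow(Add(9, Mul(2, 5)), -1)))) = Add(-8, Mul(Mul(12, -5), Mul(2, Pow(Add(9, 10), -1)))) = Add(-8, Mul(-60, Mul(2, Pow(19, -1)))) = Add(-8, Mul(-60, Mul(2, Rational(1, 19)))) = Add(-8, Mul(-60, Rational(2, 19))) = Add(-8, Rational(-120, 19)) = Rational(-272, 19)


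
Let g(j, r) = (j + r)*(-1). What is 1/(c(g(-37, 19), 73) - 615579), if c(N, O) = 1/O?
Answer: -73/44937266 ≈ -1.6245e-6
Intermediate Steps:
g(j, r) = -j - r
1/(c(g(-37, 19), 73) - 615579) = 1/(1/73 - 615579) = 1/(-44937266/73) = -73/44937266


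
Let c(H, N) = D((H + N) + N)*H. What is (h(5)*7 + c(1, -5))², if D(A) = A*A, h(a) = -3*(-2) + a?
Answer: 24964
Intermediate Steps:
h(a) = 6 + a
D(A) = A²
c(H, N) = H*(H + 2*N)² (c(H, N) = ((H + N) + N)²*H = (H + 2*N)²*H = H*(H + 2*N)²)
(h(5)*7 + c(1, -5))² = ((6 + 5)*7 + 1*(1 + 2*(-5))²)² = (11*7 + 1*(1 - 10)²)² = (77 + 1*(-9)²)² = (77 + 1*81)² = (77 + 81)² = 158² = 24964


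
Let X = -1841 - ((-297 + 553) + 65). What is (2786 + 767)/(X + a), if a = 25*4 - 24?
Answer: -3553/2086 ≈ -1.7033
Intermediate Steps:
X = -2162 (X = -1841 - (256 + 65) = -1841 - 1*321 = -1841 - 321 = -2162)
a = 76 (a = 100 - 24 = 76)
(2786 + 767)/(X + a) = (2786 + 767)/(-2162 + 76) = 3553/(-2086) = 3553*(-1/2086) = -3553/2086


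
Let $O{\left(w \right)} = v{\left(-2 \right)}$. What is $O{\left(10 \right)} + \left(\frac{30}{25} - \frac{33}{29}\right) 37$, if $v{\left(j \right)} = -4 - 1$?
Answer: $- \frac{392}{145} \approx -2.7034$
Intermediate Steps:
$v{\left(j \right)} = -5$
$O{\left(w \right)} = -5$
$O{\left(10 \right)} + \left(\frac{30}{25} - \frac{33}{29}\right) 37 = -5 + \left(\frac{30}{25} - \frac{33}{29}\right) 37 = -5 + \left(30 \cdot \frac{1}{25} - \frac{33}{29}\right) 37 = -5 + \left(\frac{6}{5} - \frac{33}{29}\right) 37 = -5 + \frac{9}{145} \cdot 37 = -5 + \frac{333}{145} = - \frac{392}{145}$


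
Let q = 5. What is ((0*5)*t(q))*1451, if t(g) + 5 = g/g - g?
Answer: 0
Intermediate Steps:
t(g) = -4 - g (t(g) = -5 + (g/g - g) = -5 + (1 - g) = -4 - g)
((0*5)*t(q))*1451 = ((0*5)*(-4 - 1*5))*1451 = (0*(-4 - 5))*1451 = (0*(-9))*1451 = 0*1451 = 0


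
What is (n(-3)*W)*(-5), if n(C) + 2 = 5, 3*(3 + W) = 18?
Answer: -45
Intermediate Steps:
W = 3 (W = -3 + (⅓)*18 = -3 + 6 = 3)
n(C) = 3 (n(C) = -2 + 5 = 3)
(n(-3)*W)*(-5) = (3*3)*(-5) = 9*(-5) = -45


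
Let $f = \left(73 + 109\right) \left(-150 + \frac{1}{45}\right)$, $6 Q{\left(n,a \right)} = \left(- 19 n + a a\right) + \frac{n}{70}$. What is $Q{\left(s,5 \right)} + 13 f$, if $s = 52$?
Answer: $- \frac{223654913}{630} \approx -3.5501 \cdot 10^{5}$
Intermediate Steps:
$Q{\left(n,a \right)} = - \frac{443 n}{140} + \frac{a^{2}}{6}$ ($Q{\left(n,a \right)} = \frac{\left(- 19 n + a a\right) + \frac{n}{70}}{6} = \frac{\left(- 19 n + a^{2}\right) + n \frac{1}{70}}{6} = \frac{\left(a^{2} - 19 n\right) + \frac{n}{70}}{6} = \frac{a^{2} - \frac{1329 n}{70}}{6} = - \frac{443 n}{140} + \frac{a^{2}}{6}$)
$f = - \frac{1228318}{45}$ ($f = 182 \left(-150 + \frac{1}{45}\right) = 182 \left(- \frac{6749}{45}\right) = - \frac{1228318}{45} \approx -27296.0$)
$Q{\left(s,5 \right)} + 13 f = \left(\left(- \frac{443}{140}\right) 52 + \frac{5^{2}}{6}\right) + 13 \left(- \frac{1228318}{45}\right) = \left(- \frac{5759}{35} + \frac{1}{6} \cdot 25\right) - \frac{15968134}{45} = \left(- \frac{5759}{35} + \frac{25}{6}\right) - \frac{15968134}{45} = - \frac{33679}{210} - \frac{15968134}{45} = - \frac{223654913}{630}$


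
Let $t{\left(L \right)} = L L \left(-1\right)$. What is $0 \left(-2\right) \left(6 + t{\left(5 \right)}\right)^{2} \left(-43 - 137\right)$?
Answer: $0$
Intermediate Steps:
$t{\left(L \right)} = - L^{2}$ ($t{\left(L \right)} = L^{2} \left(-1\right) = - L^{2}$)
$0 \left(-2\right) \left(6 + t{\left(5 \right)}\right)^{2} \left(-43 - 137\right) = 0 \left(-2\right) \left(6 - 5^{2}\right)^{2} \left(-43 - 137\right) = 0 \left(6 - 25\right)^{2} \left(-180\right) = 0 \left(-19\right)^{2} \left(-180\right) = 0 \cdot 361 \left(-180\right) = 0 \left(-180\right) = 0$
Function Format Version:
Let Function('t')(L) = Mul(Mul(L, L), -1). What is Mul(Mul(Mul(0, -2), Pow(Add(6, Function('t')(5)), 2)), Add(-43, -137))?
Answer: 0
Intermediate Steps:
Function('t')(L) = Mul(-1, Pow(L, 2)) (Function('t')(L) = Mul(Pow(L, 2), -1) = Mul(-1, Pow(L, 2)))
Mul(Mul(Mul(0, -2), Pow(Add(6, Function('t')(5)), 2)), Add(-43, -137)) = Mul(Mul(Mul(0, -2), Pow(Add(6, Mul(-1, Pow(5, 2))), 2)), Add(-43, -137)) = Mul(Mul(0, Pow(Add(6, Mul(-1, 25)), 2)), -180) = Mul(Mul(0, Pow(Add(6, -25), 2)), -180) = Mul(Mul(0, Pow(-19, 2)), -180) = Mul(Mul(0, 361), -180) = Mul(0, -180) = 0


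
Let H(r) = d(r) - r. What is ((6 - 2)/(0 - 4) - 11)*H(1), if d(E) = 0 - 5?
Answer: 72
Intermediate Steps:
d(E) = -5
H(r) = -5 - r
((6 - 2)/(0 - 4) - 11)*H(1) = ((6 - 2)/(0 - 4) - 11)*(-5 - 1*1) = (4/(-4) - 11)*(-5 - 1) = (4*(-¼) - 11)*(-6) = (-1 - 11)*(-6) = -12*(-6) = 72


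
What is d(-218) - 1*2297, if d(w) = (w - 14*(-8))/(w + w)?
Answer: -500693/218 ≈ -2296.8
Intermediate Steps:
d(w) = (112 + w)/(2*w) (d(w) = (w + 112)/((2*w)) = (112 + w)*(1/(2*w)) = (112 + w)/(2*w))
d(-218) - 1*2297 = (1/2)*(112 - 218)/(-218) - 1*2297 = (1/2)*(-1/218)*(-106) - 2297 = 53/218 - 2297 = -500693/218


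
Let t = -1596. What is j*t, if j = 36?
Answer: -57456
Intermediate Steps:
j*t = 36*(-1596) = -57456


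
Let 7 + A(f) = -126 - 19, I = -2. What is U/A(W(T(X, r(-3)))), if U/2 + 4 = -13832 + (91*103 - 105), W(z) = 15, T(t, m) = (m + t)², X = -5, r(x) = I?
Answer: 1142/19 ≈ 60.105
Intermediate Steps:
r(x) = -2
U = -9136 (U = -8 + 2*(-13832 + (91*103 - 105)) = -8 + 2*(-13832 + (9373 - 105)) = -8 + 2*(-13832 + 9268) = -8 + 2*(-4564) = -8 - 9128 = -9136)
A(f) = -152 (A(f) = -7 + (-126 - 19) = -7 - 145 = -152)
U/A(W(T(X, r(-3)))) = -9136/(-152) = -9136*(-1/152) = 1142/19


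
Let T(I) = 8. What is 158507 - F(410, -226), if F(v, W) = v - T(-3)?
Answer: 158105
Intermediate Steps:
F(v, W) = -8 + v (F(v, W) = v - 1*8 = v - 8 = -8 + v)
158507 - F(410, -226) = 158507 - (-8 + 410) = 158507 - 1*402 = 158507 - 402 = 158105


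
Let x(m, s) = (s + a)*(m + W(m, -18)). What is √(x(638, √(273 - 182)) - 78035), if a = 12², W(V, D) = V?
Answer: √(105709 + 1276*√91) ≈ 343.34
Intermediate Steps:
a = 144
x(m, s) = 2*m*(144 + s) (x(m, s) = (s + 144)*(m + m) = (144 + s)*(2*m) = 2*m*(144 + s))
√(x(638, √(273 - 182)) - 78035) = √(2*638*(144 + √(273 - 182)) - 78035) = √(2*638*(144 + √91) - 78035) = √((183744 + 1276*√91) - 78035) = √(105709 + 1276*√91)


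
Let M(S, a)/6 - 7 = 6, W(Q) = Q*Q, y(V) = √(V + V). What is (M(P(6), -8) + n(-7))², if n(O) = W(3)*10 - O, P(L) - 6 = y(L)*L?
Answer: 30625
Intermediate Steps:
y(V) = √2*√V (y(V) = √(2*V) = √2*√V)
W(Q) = Q²
P(L) = 6 + √2*L^(3/2) (P(L) = 6 + (√2*√L)*L = 6 + √2*L^(3/2))
M(S, a) = 78 (M(S, a) = 42 + 6*6 = 42 + 36 = 78)
n(O) = 90 - O (n(O) = 3²*10 - O = 9*10 - O = 90 - O)
(M(P(6), -8) + n(-7))² = (78 + (90 - 1*(-7)))² = (78 + (90 + 7))² = (78 + 97)² = 175² = 30625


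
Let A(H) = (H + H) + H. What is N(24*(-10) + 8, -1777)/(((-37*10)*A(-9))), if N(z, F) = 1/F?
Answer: -1/17752230 ≈ -5.6331e-8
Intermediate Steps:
A(H) = 3*H (A(H) = 2*H + H = 3*H)
N(24*(-10) + 8, -1777)/(((-37*10)*A(-9))) = 1/((-1777)*(((-37*10)*(3*(-9))))) = -1/(1777*((-370*(-27)))) = -1/1777/9990 = -1/1777*1/9990 = -1/17752230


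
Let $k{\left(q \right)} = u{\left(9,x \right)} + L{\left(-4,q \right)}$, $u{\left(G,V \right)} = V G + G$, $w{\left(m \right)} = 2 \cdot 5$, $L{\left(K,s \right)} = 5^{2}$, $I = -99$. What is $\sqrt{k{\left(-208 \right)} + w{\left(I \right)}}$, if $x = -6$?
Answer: $i \sqrt{10} \approx 3.1623 i$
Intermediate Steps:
$L{\left(K,s \right)} = 25$
$w{\left(m \right)} = 10$
$u{\left(G,V \right)} = G + G V$ ($u{\left(G,V \right)} = G V + G = G + G V$)
$k{\left(q \right)} = -20$ ($k{\left(q \right)} = 9 \left(1 - 6\right) + 25 = 9 \left(-5\right) + 25 = -45 + 25 = -20$)
$\sqrt{k{\left(-208 \right)} + w{\left(I \right)}} = \sqrt{-20 + 10} = \sqrt{-10} = i \sqrt{10}$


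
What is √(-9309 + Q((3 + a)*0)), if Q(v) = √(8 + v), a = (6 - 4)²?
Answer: √(-9309 + 2*√2) ≈ 96.469*I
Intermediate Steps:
a = 4 (a = 2² = 4)
√(-9309 + Q((3 + a)*0)) = √(-9309 + √(8 + (3 + 4)*0)) = √(-9309 + √(8 + 7*0)) = √(-9309 + √(8 + 0)) = √(-9309 + √8) = √(-9309 + 2*√2)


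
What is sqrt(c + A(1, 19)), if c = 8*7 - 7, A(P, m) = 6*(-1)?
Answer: sqrt(43) ≈ 6.5574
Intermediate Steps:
A(P, m) = -6
c = 49 (c = 56 - 7 = 49)
sqrt(c + A(1, 19)) = sqrt(49 - 6) = sqrt(43)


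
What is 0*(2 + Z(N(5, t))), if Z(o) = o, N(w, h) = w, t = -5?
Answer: 0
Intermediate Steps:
0*(2 + Z(N(5, t))) = 0*(2 + 5) = 0*7 = 0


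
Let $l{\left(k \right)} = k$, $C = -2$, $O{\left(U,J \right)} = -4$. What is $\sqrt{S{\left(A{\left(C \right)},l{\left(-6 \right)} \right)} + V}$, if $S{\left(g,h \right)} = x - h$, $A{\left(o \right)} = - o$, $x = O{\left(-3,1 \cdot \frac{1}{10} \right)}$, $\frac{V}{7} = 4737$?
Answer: $\sqrt{33161} \approx 182.1$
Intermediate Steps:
$V = 33159$ ($V = 7 \cdot 4737 = 33159$)
$x = -4$
$S{\left(g,h \right)} = -4 - h$
$\sqrt{S{\left(A{\left(C \right)},l{\left(-6 \right)} \right)} + V} = \sqrt{\left(-4 - -6\right) + 33159} = \sqrt{\left(-4 + 6\right) + 33159} = \sqrt{2 + 33159} = \sqrt{33161}$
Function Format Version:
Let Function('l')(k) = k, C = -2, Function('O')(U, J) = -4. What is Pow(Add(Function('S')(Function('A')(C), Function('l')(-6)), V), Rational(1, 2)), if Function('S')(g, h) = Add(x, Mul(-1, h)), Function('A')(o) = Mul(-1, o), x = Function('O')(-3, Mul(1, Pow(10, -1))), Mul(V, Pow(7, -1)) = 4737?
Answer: Pow(33161, Rational(1, 2)) ≈ 182.10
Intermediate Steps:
V = 33159 (V = Mul(7, 4737) = 33159)
x = -4
Function('S')(g, h) = Add(-4, Mul(-1, h))
Pow(Add(Function('S')(Function('A')(C), Function('l')(-6)), V), Rational(1, 2)) = Pow(Add(Add(-4, Mul(-1, -6)), 33159), Rational(1, 2)) = Pow(Add(Add(-4, 6), 33159), Rational(1, 2)) = Pow(Add(2, 33159), Rational(1, 2)) = Pow(33161, Rational(1, 2))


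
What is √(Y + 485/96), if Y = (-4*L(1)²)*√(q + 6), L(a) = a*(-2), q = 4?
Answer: √(2910 - 9216*√10)/24 ≈ 6.7487*I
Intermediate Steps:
L(a) = -2*a
Y = -16*√10 (Y = (-4*(-2*1)²)*√(4 + 6) = (-4*(-2)²)*√10 = (-4*4)*√10 = -16*√10 ≈ -50.596)
√(Y + 485/96) = √(-16*√10 + 485/96) = √(485/96 - 16*√10)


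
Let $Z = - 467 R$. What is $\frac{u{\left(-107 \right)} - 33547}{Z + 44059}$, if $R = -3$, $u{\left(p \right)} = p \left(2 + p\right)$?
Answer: $- \frac{5578}{11365} \approx -0.49081$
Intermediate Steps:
$Z = 1401$ ($Z = \left(-467\right) \left(-3\right) = 1401$)
$\frac{u{\left(-107 \right)} - 33547}{Z + 44059} = \frac{- 107 \left(2 - 107\right) - 33547}{1401 + 44059} = \frac{\left(-107\right) \left(-105\right) - 33547}{45460} = \left(11235 - 33547\right) \frac{1}{45460} = \left(-22312\right) \frac{1}{45460} = - \frac{5578}{11365}$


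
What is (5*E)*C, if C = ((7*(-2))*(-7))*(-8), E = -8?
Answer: 31360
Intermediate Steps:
C = -784 (C = -14*(-7)*(-8) = 98*(-8) = -784)
(5*E)*C = (5*(-8))*(-784) = -40*(-784) = 31360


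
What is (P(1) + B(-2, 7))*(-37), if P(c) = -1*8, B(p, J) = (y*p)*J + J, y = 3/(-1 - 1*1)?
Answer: -740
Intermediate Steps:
y = -3/2 (y = 3/(-1 - 1) = 3/(-2) = 3*(-1/2) = -3/2 ≈ -1.5000)
B(p, J) = J - 3*J*p/2 (B(p, J) = (-3*p/2)*J + J = -3*J*p/2 + J = J - 3*J*p/2)
P(c) = -8
(P(1) + B(-2, 7))*(-37) = (-8 + (1/2)*7*(2 - 3*(-2)))*(-37) = (-8 + (1/2)*7*(2 + 6))*(-37) = (-8 + (1/2)*7*8)*(-37) = (-8 + 28)*(-37) = 20*(-37) = -740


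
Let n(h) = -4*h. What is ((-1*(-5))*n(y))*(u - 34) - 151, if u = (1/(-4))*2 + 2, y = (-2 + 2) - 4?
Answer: -2751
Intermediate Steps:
y = -4 (y = 0 - 4 = -4)
u = 3/2 (u = (1*(-¼))*2 + 2 = -¼*2 + 2 = -½ + 2 = 3/2 ≈ 1.5000)
((-1*(-5))*n(y))*(u - 34) - 151 = ((-1*(-5))*(-4*(-4)))*(3/2 - 34) - 151 = (5*16)*(-65/2) - 151 = 80*(-65/2) - 151 = -2600 - 151 = -2751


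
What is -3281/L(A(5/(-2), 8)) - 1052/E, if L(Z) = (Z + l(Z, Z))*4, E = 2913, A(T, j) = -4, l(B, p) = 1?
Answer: 3181643/11652 ≈ 273.06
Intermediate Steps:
L(Z) = 4 + 4*Z (L(Z) = (Z + 1)*4 = (1 + Z)*4 = 4 + 4*Z)
-3281/L(A(5/(-2), 8)) - 1052/E = -3281/(4 + 4*(-4)) - 1052/2913 = -3281/(4 - 16) - 1052*1/2913 = -3281/(-12) - 1052/2913 = -3281*(-1/12) - 1052/2913 = 3281/12 - 1052/2913 = 3181643/11652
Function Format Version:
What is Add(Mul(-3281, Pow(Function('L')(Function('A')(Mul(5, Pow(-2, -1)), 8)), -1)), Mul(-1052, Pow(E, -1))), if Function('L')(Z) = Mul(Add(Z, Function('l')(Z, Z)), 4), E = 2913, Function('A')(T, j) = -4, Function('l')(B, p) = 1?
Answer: Rational(3181643, 11652) ≈ 273.06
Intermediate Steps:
Function('L')(Z) = Add(4, Mul(4, Z)) (Function('L')(Z) = Mul(Add(Z, 1), 4) = Mul(Add(1, Z), 4) = Add(4, Mul(4, Z)))
Add(Mul(-3281, Pow(Function('L')(Function('A')(Mul(5, Pow(-2, -1)), 8)), -1)), Mul(-1052, Pow(E, -1))) = Add(Mul(-3281, Pow(Add(4, Mul(4, -4)), -1)), Mul(-1052, Pow(2913, -1))) = Add(Mul(-3281, Pow(Add(4, -16), -1)), Mul(-1052, Rational(1, 2913))) = Add(Mul(-3281, Pow(-12, -1)), Rational(-1052, 2913)) = Add(Mul(-3281, Rational(-1, 12)), Rational(-1052, 2913)) = Add(Rational(3281, 12), Rational(-1052, 2913)) = Rational(3181643, 11652)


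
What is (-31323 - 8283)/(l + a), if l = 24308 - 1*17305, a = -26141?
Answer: 2829/1367 ≈ 2.0695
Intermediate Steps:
l = 7003 (l = 24308 - 17305 = 7003)
(-31323 - 8283)/(l + a) = (-31323 - 8283)/(7003 - 26141) = -39606/(-19138) = -39606*(-1/19138) = 2829/1367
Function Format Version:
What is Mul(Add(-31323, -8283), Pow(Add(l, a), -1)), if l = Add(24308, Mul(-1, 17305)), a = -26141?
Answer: Rational(2829, 1367) ≈ 2.0695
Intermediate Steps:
l = 7003 (l = Add(24308, -17305) = 7003)
Mul(Add(-31323, -8283), Pow(Add(l, a), -1)) = Mul(Add(-31323, -8283), Pow(Add(7003, -26141), -1)) = Mul(-39606, Pow(-19138, -1)) = Mul(-39606, Rational(-1, 19138)) = Rational(2829, 1367)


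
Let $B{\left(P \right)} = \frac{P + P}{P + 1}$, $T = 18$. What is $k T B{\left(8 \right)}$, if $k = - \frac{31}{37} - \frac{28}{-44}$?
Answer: $- \frac{2624}{407} \approx -6.4472$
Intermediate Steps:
$B{\left(P \right)} = \frac{2 P}{1 + P}$
$k = - \frac{82}{407}$ ($k = \left(-31\right) \frac{1}{37} - - \frac{7}{11} = - \frac{31}{37} + \frac{7}{11} = - \frac{82}{407} \approx -0.20147$)
$k T B{\left(8 \right)} = \left(- \frac{82}{407}\right) 18 \cdot 2 \cdot 8 \frac{1}{1 + 8} = - \frac{1476 \cdot 2 \cdot 8 \cdot \frac{1}{9}}{407} = \left(- \frac{1476}{407}\right) \frac{16}{9} = - \frac{2624}{407}$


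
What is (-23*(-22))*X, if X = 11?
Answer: 5566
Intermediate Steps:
(-23*(-22))*X = -23*(-22)*11 = 506*11 = 5566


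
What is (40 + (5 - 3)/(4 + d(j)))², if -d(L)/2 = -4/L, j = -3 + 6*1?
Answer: 162409/100 ≈ 1624.1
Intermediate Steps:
j = 3 (j = -3 + 6 = 3)
d(L) = 8/L (d(L) = -(-8)/L = 8/L)
(40 + (5 - 3)/(4 + d(j)))² = (40 + (5 - 3)/(4 + 8/3))² = (40 + 2/(4 + 8*(⅓)))² = (40 + 2/(4 + 8/3))² = (40 + 2/(20/3))² = (40 + (3/20)*2)² = (40 + 3/10)² = (403/10)² = 162409/100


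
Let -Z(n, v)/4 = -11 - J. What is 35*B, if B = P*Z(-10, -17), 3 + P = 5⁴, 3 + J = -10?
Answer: -174160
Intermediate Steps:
J = -13 (J = -3 - 10 = -13)
Z(n, v) = -8 (Z(n, v) = -4*(-11 - 1*(-13)) = -4*(-11 + 13) = -4*2 = -8)
P = 622 (P = -3 + 5⁴ = -3 + 625 = 622)
B = -4976 (B = 622*(-8) = -4976)
35*B = 35*(-4976) = -174160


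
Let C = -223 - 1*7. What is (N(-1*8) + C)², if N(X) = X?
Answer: 56644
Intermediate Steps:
C = -230 (C = -223 - 7 = -230)
(N(-1*8) + C)² = (-1*8 - 230)² = (-8 - 230)² = (-238)² = 56644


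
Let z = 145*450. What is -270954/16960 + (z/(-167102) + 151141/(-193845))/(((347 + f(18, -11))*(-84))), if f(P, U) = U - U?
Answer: -3197786763479716397/200161650296593440 ≈ -15.976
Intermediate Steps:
z = 65250
f(P, U) = 0
-270954/16960 + (z/(-167102) + 151141/(-193845))/(((347 + f(18, -11))*(-84))) = -270954/16960 + (65250/(-167102) + 151141/(-193845))/(((347 + 0)*(-84))) = -270954*1/16960 + (65250*(-1/167102) + 151141*(-1/193845))/((347*(-84))) = -135477/8480 + (-32625/83551 - 151141/193845)/(-29148) = -135477/8480 - 18952174816/16195943595*(-1/29148) = -135477/8480 + 4738043704/118019840976765 = -3197786763479716397/200161650296593440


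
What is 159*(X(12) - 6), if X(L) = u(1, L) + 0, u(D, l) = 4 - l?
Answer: -2226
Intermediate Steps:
X(L) = 4 - L (X(L) = (4 - L) + 0 = 4 - L)
159*(X(12) - 6) = 159*((4 - 1*12) - 6) = 159*((4 - 12) - 6) = 159*(-8 - 6) = 159*(-14) = -2226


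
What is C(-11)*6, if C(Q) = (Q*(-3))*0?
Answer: 0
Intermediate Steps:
C(Q) = 0 (C(Q) = -3*Q*0 = 0)
C(-11)*6 = 0*6 = 0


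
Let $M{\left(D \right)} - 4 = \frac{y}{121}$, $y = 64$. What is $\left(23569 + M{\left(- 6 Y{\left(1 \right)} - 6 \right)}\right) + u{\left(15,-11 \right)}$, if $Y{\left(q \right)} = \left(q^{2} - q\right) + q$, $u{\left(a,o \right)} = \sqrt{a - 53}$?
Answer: $\frac{2852397}{121} + i \sqrt{38} \approx 23574.0 + 6.1644 i$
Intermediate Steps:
$u{\left(a,o \right)} = \sqrt{-53 + a}$
$Y{\left(q \right)} = q^{2}$
$M{\left(D \right)} = \frac{548}{121}$ ($M{\left(D \right)} = 4 + \frac{64}{121} = \frac{548}{121}$)
$\left(23569 + M{\left(- 6 Y{\left(1 \right)} - 6 \right)}\right) + u{\left(15,-11 \right)} = \left(23569 + \frac{548}{121}\right) + \sqrt{-53 + 15} = \frac{2852397}{121} + \sqrt{-38} = \frac{2852397}{121} + i \sqrt{38}$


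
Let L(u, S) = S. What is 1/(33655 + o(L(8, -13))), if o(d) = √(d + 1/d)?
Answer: 87503/2944913499 - I*√2210/14724567495 ≈ 2.9713e-5 - 3.1927e-9*I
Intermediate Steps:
1/(33655 + o(L(8, -13))) = 1/(33655 + √(-13 + 1/(-13))) = 1/(33655 + √(-13 - 1/13)) = 1/(33655 + √(-170/13)) = 1/(33655 + I*√2210/13)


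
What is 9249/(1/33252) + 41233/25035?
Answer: 7699457912413/25035 ≈ 3.0755e+8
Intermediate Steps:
9249/(1/33252) + 41233/25035 = 9249/(1/33252) + 41233*(1/25035) = 9249*33252 + 41233/25035 = 307547748 + 41233/25035 = 7699457912413/25035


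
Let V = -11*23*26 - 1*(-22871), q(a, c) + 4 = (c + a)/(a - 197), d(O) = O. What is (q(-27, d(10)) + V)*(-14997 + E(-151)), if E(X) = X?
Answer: -1973975373/8 ≈ -2.4675e+8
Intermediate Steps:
q(a, c) = -4 + (a + c)/(-197 + a) (q(a, c) = -4 + (c + a)/(a - 197) = -4 + (a + c)/(-197 + a))
V = 16293 (V = -253*26 + 22871 = -6578 + 22871 = 16293)
(q(-27, d(10)) + V)*(-14997 + E(-151)) = ((788 + 10 - 3*(-27))/(-197 - 27) + 16293)*(-14997 - 151) = ((788 + 10 + 81)/(-224) + 16293)*(-15148) = (-1/224*879 + 16293)*(-15148) = (-879/224 + 16293)*(-15148) = (3648753/224)*(-15148) = -1973975373/8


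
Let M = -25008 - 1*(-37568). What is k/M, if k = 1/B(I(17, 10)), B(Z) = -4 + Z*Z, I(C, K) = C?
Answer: 1/3579600 ≈ 2.7936e-7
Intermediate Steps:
B(Z) = -4 + Z**2
M = 12560 (M = -25008 + 37568 = 12560)
k = 1/285 (k = 1/(-4 + 17**2) = 1/(-4 + 289) = 1/285 ≈ 0.0035088)
k/M = (1/285)/12560 = (1/285)*(1/12560) = 1/3579600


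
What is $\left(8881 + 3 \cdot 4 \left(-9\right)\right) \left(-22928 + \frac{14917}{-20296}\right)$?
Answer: $- \frac{4082617360665}{20296} \approx -2.0115 \cdot 10^{8}$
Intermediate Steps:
$\left(8881 + 3 \cdot 4 \left(-9\right)\right) \left(-22928 + \frac{14917}{-20296}\right) = \left(8881 + 12 \left(-9\right)\right) \left(-22928 + 14917 \left(- \frac{1}{20296}\right)\right) = \left(8881 - 108\right) \left(-22928 - \frac{14917}{20296}\right) = 8773 \left(- \frac{465361605}{20296}\right) = - \frac{4082617360665}{20296}$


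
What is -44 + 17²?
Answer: 245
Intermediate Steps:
-44 + 17² = -44 + 289 = 245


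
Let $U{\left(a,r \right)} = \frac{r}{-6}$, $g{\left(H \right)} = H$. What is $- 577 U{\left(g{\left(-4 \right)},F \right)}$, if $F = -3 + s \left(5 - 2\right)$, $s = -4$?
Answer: $- \frac{2885}{2} \approx -1442.5$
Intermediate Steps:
$F = -15$ ($F = -3 - 4 \left(5 - 2\right) = -3 - 12 = -15$)
$U{\left(a,r \right)} = - \frac{r}{6}$ ($U{\left(a,r \right)} = r \left(- \frac{1}{6}\right) = - \frac{r}{6}$)
$- 577 U{\left(g{\left(-4 \right)},F \right)} = - 577 \left(\left(- \frac{1}{6}\right) \left(-15\right)\right) = \left(-577\right) \frac{5}{2} = - \frac{2885}{2}$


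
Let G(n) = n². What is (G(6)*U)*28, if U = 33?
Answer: 33264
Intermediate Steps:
(G(6)*U)*28 = (6²*33)*28 = (36*33)*28 = 1188*28 = 33264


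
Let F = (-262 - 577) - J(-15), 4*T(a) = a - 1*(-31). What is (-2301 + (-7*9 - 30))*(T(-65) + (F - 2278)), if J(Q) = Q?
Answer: 7446537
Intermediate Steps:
T(a) = 31/4 + a/4 (T(a) = (a - 1*(-31))/4 = (a + 31)/4 = (31 + a)/4 = 31/4 + a/4)
F = -824 (F = (-262 - 577) - 1*(-15) = -839 + 15 = -824)
(-2301 + (-7*9 - 30))*(T(-65) + (F - 2278)) = (-2301 + (-7*9 - 30))*((31/4 + (¼)*(-65)) + (-824 - 2278)) = (-2301 + (-63 - 30))*((31/4 - 65/4) - 3102) = (-2301 - 93)*(-17/2 - 3102) = -2394*(-6221/2) = 7446537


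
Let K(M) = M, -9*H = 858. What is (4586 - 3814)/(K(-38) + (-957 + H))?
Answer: -2316/3271 ≈ -0.70804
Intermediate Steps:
H = -286/3 (H = -1/9*858 = -286/3 ≈ -95.333)
(4586 - 3814)/(K(-38) + (-957 + H)) = (4586 - 3814)/(-38 + (-957 - 286/3)) = 772/(-38 - 3157/3) = 772/(-3271/3) = 772*(-3/3271) = -2316/3271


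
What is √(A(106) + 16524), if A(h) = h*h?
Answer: 4*√1735 ≈ 166.61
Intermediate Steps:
A(h) = h²
√(A(106) + 16524) = √(106² + 16524) = √(11236 + 16524) = √27760 = 4*√1735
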